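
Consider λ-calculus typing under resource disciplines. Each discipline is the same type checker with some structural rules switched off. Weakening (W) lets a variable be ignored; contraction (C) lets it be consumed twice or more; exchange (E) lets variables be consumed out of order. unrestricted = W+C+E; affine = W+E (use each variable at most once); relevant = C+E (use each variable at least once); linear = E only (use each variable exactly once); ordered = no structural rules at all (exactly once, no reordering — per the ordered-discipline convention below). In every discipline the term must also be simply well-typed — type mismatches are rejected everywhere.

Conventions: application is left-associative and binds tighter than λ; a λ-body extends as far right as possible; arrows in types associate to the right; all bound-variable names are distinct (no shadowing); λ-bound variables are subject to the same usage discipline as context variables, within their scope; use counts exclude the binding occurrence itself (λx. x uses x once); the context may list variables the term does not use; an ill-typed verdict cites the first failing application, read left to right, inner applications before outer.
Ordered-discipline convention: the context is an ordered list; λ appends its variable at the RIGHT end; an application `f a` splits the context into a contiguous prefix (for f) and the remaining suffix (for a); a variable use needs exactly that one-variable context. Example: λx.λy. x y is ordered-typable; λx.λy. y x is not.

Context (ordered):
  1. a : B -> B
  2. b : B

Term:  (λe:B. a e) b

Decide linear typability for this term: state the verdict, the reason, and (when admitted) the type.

yes — single use per variable (a, b, e); term : B
usage: a: 1; b: 1; e [bound]: 1
order of uses: a, e, b
typing: ✓ — B
summary: ordered ✓ | linear ✓ | affine ✓ | relevant ✓ | unrestricted ✓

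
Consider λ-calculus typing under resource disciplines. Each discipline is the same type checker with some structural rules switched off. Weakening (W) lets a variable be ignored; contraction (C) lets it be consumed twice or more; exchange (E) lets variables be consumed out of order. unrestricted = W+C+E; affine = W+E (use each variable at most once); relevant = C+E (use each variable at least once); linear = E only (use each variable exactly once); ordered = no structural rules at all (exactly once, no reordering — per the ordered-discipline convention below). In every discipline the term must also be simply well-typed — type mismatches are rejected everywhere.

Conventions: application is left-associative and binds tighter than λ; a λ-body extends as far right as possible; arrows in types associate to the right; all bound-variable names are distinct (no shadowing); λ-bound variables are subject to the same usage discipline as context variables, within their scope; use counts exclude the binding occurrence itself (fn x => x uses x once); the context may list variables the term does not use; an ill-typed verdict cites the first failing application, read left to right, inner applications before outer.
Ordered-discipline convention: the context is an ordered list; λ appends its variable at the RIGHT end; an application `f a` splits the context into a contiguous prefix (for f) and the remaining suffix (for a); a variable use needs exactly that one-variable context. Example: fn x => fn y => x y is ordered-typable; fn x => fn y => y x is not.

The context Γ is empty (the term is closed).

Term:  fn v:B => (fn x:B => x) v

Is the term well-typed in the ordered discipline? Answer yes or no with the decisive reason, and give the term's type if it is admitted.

yes — one use each (v, x); ordered split holds; term : B -> B
variable uses: v (λ-bound): 1; x (λ-bound): 1
uses in reading order: x, v
typing: ✓ — B -> B
across the five disciplines: ordered ✓ | linear ✓ | affine ✓ | relevant ✓ | unrestricted ✓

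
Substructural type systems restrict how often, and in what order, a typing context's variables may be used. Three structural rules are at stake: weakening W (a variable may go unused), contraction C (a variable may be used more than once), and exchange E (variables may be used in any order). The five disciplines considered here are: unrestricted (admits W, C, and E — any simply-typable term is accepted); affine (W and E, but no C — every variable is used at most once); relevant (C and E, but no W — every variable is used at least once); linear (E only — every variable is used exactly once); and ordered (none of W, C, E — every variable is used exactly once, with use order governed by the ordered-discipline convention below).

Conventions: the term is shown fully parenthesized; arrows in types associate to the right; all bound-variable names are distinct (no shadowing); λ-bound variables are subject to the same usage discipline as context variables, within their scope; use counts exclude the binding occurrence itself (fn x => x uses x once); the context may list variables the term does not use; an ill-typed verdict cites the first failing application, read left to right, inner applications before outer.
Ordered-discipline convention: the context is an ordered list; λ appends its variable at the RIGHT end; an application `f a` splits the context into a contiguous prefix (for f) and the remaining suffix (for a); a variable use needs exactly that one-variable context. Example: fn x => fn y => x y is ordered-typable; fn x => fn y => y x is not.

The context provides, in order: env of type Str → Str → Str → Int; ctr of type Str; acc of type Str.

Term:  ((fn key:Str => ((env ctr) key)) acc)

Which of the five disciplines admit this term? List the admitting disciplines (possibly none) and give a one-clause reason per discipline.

admitting disciplines: ordered, linear, affine, relevant, unrestricted
variable uses: env ×1, ctr ×1, acc ×1, key [bound] ×1
use order (left to right): env, ctr, key, acc
typing: well-typed — term : Str → Int
ordered ✓ (env, ctr, acc, key: once each, no exchange needed)
linear ✓ (exactly-once usage across env, ctr, acc, key)
affine ✓ (no duplicate uses among env, ctr, acc, key)
relevant ✓ (env, ctr, acc, key: all used, weakening unneeded)
unrestricted ✓ (type-checks (Str → Int) and nothing is barred)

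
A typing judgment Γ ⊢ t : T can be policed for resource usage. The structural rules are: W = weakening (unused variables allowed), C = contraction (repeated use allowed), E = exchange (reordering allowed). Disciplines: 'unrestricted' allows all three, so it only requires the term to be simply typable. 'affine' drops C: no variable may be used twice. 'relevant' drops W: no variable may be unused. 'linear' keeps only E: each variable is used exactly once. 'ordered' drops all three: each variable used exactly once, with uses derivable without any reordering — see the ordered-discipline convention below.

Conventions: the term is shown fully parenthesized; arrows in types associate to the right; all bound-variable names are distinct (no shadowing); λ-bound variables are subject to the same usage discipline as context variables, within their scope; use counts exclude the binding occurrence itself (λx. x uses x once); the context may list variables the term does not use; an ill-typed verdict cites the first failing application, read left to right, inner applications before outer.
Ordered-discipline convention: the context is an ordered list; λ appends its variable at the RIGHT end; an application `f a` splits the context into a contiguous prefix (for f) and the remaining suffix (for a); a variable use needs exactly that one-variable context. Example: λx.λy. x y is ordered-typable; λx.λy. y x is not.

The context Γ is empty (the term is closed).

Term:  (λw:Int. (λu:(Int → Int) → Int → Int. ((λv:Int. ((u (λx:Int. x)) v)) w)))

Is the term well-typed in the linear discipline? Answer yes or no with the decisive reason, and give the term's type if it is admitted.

yes — single use per variable (w, u, v, x); term : Int → ((Int → Int) → Int → Int) → Int
usage: w [bound]=1; u [bound]=1; v [bound]=1; x [bound]=1
use order (left to right): u, x, v, w
typing: ✓ — Int → ((Int → Int) → Int → Int) → Int
per-discipline verdicts: ordered ✗ · linear ✓ · affine ✓ · relevant ✓ · unrestricted ✓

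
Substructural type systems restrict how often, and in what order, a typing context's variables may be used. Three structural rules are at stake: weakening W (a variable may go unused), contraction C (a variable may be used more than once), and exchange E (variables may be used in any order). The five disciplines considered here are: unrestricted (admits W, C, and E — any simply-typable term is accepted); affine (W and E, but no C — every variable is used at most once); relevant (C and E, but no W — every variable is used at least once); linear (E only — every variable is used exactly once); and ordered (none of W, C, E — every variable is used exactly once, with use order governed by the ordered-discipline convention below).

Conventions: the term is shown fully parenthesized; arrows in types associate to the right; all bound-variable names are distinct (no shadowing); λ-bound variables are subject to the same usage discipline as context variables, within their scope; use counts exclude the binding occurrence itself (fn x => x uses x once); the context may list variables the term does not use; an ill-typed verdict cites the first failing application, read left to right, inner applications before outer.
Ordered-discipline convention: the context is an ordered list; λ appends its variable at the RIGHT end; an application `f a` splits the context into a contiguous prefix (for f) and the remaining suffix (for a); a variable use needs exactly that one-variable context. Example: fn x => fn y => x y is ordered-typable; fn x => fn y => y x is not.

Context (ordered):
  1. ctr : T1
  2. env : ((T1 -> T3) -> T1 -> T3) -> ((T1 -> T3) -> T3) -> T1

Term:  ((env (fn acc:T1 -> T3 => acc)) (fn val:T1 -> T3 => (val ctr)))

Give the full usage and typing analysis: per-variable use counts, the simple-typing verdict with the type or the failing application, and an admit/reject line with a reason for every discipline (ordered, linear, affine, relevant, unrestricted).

variable uses: ctr: 1; env: 1; acc (λ-bound): 1; val (λ-bound): 1
use order (left to right): env, acc, val, ctr
typing: the term checks, with type T1
ordered: ✗ — use order env, acc, val, ctr needs exchange
linear: ✓ — single use per variable (ctr, env, acc, val)
affine: ✓ — ctr, env, acc, val: no repeats, contraction unneeded
relevant: ✓ — none of ctr, env, acc, val goes unused
unrestricted: ✓ — typability at T1 is all that's needed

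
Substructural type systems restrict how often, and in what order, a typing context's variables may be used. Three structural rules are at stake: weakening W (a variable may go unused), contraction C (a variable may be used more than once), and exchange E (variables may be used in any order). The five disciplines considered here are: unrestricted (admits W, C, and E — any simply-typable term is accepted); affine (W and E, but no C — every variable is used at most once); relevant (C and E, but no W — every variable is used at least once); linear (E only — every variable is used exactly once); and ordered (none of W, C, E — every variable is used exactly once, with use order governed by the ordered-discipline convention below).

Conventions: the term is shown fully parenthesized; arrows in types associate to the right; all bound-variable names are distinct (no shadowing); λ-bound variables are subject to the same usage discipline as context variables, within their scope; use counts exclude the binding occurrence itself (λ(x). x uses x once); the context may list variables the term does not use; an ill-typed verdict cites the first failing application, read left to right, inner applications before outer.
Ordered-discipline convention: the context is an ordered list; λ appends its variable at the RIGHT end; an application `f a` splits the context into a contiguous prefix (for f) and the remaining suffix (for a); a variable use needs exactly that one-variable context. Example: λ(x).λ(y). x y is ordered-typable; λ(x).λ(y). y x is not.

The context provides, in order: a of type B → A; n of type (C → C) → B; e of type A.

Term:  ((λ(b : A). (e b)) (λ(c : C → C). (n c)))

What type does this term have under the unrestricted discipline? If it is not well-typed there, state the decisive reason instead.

not well-typed under unrestricted — a type mismatch blocks all five
use counts: a ×0, n ×1, e ×1, b (λ-bound) ×1, c (λ-bound) ×1
order of uses: e, b, n, c
typing: ill-typed: can't apply a value of type A
per-discipline verdicts: ordered ✗ | linear ✗ | affine ✗ | relevant ✗ | unrestricted ✗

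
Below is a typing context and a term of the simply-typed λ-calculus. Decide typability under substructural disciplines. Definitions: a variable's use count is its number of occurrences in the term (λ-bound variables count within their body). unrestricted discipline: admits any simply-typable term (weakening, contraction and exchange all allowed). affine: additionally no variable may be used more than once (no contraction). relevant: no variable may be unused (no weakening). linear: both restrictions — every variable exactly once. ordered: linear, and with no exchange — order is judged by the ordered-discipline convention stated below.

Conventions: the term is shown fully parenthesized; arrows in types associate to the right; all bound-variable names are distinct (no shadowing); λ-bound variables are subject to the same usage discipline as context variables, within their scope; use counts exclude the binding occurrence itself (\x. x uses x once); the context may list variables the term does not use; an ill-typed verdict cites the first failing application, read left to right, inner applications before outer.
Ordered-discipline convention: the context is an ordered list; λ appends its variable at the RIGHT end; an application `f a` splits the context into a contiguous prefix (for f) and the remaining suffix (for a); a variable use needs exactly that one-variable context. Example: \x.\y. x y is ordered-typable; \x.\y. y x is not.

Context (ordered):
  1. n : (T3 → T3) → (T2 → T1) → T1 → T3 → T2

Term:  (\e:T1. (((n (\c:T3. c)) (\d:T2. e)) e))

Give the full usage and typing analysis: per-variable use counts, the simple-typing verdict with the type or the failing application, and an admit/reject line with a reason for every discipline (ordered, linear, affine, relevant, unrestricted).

counts: n: 1, e (λ-bound): 2, c (λ-bound): 1, d (λ-bound): 0
order of uses: n, c, e, e
typing: ✓ — T1 → T3 → T2
ordered: ✗, e ×2 used more than once (contraction); needs weakening: d unused
linear: ✗, e ×2 used more than once (contraction); needs weakening: d unused
affine: ✗, e ×2 used more than once (contraction)
relevant: ✗, needs weakening: d unused
unrestricted: ✓, simply typable at T1 → T3 → T2; W, C, E all held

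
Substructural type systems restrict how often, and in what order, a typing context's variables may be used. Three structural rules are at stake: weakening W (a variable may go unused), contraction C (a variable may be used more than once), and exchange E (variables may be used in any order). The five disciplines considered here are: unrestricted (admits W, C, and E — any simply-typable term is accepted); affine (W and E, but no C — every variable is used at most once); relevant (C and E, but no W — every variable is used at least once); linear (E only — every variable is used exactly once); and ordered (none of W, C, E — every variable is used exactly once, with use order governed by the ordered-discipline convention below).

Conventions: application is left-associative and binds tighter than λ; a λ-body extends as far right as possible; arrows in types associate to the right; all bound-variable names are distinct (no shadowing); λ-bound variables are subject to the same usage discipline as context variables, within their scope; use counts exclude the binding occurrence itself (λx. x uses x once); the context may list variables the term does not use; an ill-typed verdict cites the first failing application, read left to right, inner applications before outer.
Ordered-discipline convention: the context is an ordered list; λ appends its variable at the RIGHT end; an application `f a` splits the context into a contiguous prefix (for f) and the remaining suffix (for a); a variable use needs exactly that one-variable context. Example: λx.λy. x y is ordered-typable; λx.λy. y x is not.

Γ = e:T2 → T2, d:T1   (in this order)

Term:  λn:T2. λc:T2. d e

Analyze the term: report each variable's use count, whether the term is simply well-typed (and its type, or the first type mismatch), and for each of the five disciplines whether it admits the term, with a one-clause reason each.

use counts: e: 1×, d: 1×, n (λ-bound): 0×, c (λ-bound): 0×
left-to-right use order: d, e
typing: ill-typed: non-function type T1 applied to an argument
ordered: ✗ — a type mismatch blocks all five
linear: ✗ — the type mismatch rejects it
affine: ✗ — not simply typable
relevant: ✗ — fails simple typing
unrestricted: ✗ — a type mismatch blocks all five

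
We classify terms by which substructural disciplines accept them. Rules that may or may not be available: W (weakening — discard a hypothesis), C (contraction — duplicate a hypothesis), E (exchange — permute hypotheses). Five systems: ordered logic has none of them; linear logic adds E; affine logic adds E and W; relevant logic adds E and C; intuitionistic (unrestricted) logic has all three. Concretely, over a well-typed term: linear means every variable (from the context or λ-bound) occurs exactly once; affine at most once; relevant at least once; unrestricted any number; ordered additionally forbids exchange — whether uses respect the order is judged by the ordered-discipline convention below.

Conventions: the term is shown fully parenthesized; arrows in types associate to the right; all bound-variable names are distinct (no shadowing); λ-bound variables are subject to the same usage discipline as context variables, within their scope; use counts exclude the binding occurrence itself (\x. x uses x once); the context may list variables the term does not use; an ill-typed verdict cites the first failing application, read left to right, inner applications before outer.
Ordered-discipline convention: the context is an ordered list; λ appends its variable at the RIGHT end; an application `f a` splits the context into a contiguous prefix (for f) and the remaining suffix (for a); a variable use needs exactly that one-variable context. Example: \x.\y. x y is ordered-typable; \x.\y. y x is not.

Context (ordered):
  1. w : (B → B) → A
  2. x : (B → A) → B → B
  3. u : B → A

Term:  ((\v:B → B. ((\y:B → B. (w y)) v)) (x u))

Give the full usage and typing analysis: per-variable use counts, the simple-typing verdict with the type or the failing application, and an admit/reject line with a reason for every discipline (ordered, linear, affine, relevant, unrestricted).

variable uses: w: 1×; x: 1×; u: 1×; v (λ-bound): 1×; y (λ-bound): 1×
use order (left to right): w, y, v, x, u
typing: well-typed at A
ordered: ✓ — w, x, u, v, y once each; derivable with no W/C/E
linear: ✓ — single use per variable (w, x, u, v, y)
affine: ✓ — no duplicate uses among w, x, u, v, y
relevant: ✓ — w, x, u, v, y: all used, weakening unneeded
unrestricted: ✓ — typability at A is all that's needed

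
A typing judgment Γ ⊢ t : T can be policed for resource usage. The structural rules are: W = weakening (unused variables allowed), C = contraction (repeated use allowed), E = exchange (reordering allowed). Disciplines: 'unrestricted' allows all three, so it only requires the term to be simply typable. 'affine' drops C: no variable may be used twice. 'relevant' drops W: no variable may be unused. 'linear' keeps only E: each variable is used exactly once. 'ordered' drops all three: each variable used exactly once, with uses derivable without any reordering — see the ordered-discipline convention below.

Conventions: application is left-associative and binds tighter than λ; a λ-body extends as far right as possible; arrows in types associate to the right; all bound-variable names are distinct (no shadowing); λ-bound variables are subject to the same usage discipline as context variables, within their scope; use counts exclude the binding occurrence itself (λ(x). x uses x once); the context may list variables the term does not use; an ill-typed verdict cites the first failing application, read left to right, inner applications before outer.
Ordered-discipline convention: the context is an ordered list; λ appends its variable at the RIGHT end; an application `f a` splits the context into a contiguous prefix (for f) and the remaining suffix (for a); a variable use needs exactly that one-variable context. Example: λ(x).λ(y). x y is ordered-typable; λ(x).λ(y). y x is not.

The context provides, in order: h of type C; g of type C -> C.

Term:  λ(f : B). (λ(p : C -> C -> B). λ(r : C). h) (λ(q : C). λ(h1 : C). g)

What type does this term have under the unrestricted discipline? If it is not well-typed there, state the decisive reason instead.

not well-typed under unrestricted — not simply typable
usage: h=1; g=1; f (bound)=0; p (bound)=0; r (bound)=0; q (bound)=0; h1 (bound)=0
left-to-right use order: h, g
typing: ill-typed: an argument C -> C -> C -> C mismatches the expected C -> C -> B
per-discipline verdicts: ordered ✗ | linear ✗ | affine ✗ | relevant ✗ | unrestricted ✗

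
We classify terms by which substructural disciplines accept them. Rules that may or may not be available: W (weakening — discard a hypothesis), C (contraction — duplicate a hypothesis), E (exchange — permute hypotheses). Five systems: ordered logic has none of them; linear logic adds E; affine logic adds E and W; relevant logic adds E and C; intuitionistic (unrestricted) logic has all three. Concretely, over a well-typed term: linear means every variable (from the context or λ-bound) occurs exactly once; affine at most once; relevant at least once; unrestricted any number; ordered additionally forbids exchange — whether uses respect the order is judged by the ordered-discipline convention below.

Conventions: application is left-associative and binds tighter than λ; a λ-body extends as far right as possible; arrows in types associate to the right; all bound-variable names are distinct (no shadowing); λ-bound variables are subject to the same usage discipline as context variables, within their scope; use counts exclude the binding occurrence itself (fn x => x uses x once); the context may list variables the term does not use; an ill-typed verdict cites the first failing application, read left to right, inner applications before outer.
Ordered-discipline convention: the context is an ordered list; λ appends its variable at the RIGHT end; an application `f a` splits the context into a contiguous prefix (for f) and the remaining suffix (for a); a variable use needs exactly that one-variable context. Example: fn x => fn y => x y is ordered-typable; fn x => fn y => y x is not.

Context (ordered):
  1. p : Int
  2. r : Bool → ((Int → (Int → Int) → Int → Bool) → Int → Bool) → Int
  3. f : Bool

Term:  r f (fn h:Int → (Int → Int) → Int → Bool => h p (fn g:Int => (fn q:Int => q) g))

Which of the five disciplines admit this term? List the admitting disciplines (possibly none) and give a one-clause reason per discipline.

accepted by: linear, affine, relevant, unrestricted
use counts: p=1; r=1; f=1; h (bound)=1; g (bound)=1; q (bound)=1
use order (left to right): r, f, h, p, q, g
typing: well-typed at Int
ordered ✗ (needs exchange: uses follow r, f, h, p, q, g)
linear ✓ (each of p, r, f, h, g, q used exactly once)
affine ✓ (none of p, r, f, h, g, q used more than once)
relevant ✓ (at least one use each (p, r, f, h, g, q))
unrestricted ✓ (typability at Int is all that's needed)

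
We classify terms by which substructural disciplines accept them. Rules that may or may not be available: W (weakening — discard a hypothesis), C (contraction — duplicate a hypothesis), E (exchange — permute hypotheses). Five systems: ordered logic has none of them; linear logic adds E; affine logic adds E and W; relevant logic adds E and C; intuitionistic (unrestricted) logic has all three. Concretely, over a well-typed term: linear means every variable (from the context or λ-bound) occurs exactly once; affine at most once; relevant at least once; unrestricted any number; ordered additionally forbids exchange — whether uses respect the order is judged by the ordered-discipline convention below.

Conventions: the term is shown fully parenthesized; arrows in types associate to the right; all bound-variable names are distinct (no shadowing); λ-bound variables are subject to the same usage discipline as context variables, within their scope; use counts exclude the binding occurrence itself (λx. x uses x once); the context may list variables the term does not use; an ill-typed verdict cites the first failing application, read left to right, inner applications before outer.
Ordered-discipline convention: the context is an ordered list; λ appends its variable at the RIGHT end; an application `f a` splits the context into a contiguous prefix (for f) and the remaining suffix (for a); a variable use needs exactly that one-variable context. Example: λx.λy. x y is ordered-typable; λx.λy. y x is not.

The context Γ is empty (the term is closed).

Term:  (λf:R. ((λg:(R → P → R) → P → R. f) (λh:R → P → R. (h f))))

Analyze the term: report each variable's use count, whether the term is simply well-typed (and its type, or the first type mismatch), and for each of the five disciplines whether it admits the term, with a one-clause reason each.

variable uses: f [bound]=2, g [bound]=0, h [bound]=1
order of uses: f, h, f
typing: ✓ — R → R
ordered: ✗ — repeated use of f ×2; needs weakening: g unused
linear: ✗ — repeated use of f ×2; needs weakening: g unused
affine: ✗ — repeated use of f ×2
relevant: ✗ — needs weakening: g unused
unrestricted: ✓ — typability at R → R is all that's needed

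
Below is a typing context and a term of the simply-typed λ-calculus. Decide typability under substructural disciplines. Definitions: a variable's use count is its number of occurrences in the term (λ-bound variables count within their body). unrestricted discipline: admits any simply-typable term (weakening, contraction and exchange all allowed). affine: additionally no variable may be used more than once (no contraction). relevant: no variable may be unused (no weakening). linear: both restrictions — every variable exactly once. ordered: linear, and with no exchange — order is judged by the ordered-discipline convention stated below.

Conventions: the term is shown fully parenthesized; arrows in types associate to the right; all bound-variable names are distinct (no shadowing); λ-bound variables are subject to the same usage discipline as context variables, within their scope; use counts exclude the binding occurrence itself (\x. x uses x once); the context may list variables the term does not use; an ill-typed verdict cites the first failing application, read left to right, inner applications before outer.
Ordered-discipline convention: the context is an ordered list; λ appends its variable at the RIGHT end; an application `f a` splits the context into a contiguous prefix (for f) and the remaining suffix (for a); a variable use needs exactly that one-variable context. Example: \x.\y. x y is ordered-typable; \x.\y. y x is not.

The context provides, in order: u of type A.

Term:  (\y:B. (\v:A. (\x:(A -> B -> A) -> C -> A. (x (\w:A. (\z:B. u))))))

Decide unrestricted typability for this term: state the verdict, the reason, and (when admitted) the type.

yes — type-checks (B -> A -> ((A -> B -> A) -> C -> A) -> C -> A) and nothing is barred; term : B -> A -> ((A -> B -> A) -> C -> A) -> C -> A
variable uses: u=1, y [bound]=0, v [bound]=0, x [bound]=1, w [bound]=0, z [bound]=0
uses in reading order: x, u
typing: the term checks, with type B -> A -> ((A -> B -> A) -> C -> A) -> C -> A
across the five disciplines: ordered ✗ | linear ✗ | affine ✓ | relevant ✗ | unrestricted ✓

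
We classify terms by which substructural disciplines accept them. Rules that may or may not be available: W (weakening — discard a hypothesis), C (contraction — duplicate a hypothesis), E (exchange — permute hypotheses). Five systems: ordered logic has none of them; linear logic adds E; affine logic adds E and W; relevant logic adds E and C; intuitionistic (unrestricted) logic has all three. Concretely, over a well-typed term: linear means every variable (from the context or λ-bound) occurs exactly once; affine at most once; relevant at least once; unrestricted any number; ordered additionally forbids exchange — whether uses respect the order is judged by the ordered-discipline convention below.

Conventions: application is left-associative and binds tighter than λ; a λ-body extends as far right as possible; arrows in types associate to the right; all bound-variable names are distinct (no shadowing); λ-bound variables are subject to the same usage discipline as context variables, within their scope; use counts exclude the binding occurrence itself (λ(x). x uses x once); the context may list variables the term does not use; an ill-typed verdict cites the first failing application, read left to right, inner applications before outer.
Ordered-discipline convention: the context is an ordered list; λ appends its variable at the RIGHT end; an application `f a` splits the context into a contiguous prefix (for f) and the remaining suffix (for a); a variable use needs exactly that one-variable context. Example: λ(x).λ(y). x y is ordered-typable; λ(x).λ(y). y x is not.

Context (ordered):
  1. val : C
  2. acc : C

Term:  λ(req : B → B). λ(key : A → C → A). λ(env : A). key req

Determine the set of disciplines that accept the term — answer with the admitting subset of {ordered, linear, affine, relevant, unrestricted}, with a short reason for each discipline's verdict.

admitted in: none
variable uses: val ×0, acc ×0, req (λ-bound) ×1, key (λ-bound) ×1, env (λ-bound) ×0
use order (left to right): key, req
typing: ill-typed: argument of type B → B where A is required
ordered ✗ (the type mismatch rejects it)
linear ✗ (not simply typable)
affine ✗ (fails simple typing)
relevant ✗ (a type mismatch blocks all five)
unrestricted ✗ (the type mismatch rejects it)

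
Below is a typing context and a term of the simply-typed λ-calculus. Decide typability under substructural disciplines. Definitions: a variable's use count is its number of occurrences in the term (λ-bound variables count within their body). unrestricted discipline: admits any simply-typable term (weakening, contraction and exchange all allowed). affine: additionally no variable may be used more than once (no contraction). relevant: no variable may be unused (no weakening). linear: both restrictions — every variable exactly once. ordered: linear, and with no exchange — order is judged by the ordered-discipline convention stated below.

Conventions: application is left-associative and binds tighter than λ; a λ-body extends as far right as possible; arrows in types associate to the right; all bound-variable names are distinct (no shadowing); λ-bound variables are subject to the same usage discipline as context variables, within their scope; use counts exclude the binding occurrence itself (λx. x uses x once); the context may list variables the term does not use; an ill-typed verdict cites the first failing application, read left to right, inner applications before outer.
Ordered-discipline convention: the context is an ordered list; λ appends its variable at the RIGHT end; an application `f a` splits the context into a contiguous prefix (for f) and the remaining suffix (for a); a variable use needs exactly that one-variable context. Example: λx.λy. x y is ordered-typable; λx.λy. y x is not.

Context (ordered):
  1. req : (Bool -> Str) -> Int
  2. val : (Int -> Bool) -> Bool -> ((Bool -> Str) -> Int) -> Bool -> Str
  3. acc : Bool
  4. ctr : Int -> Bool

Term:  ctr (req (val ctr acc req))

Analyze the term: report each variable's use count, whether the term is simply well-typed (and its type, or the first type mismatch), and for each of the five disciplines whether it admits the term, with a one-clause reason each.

usage: req: 2×, val: 1×, acc: 1×, ctr: 2×
uses in reading order: ctr, req, val, ctr, acc, req
typing: well-typed — term : Bool
ordered: ✗, needs contraction — req ×2, ctr ×2
linear: ✗, needs contraction — req ×2, ctr ×2
affine: ✗, needs contraction — req ×2, ctr ×2
relevant: ✓, req, val, acc, ctr: all used, weakening unneeded
unrestricted: ✓, type-checks (Bool) and nothing is barred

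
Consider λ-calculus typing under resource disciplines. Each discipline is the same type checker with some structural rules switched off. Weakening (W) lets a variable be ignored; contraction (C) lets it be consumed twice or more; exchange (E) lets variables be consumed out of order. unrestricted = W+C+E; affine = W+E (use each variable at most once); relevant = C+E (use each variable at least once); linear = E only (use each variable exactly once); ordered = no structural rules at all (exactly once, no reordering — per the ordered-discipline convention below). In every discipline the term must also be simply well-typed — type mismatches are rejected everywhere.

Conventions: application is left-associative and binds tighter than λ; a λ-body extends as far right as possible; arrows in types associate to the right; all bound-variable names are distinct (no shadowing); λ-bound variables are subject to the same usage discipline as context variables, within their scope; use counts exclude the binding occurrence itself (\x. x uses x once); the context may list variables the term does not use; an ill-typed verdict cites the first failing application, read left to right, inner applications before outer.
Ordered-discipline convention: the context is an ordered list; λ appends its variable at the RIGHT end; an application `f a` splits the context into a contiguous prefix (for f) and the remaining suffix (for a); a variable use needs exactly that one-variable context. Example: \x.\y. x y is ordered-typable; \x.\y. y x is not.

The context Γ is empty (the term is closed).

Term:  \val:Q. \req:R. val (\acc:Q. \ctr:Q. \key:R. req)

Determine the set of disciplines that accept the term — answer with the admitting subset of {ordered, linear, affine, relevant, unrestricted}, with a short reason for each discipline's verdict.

admitting disciplines: none
variable uses: val (bound) ×1; req (bound) ×1; acc (bound) ×0; ctr (bound) ×0; key (bound) ×0
order of uses: val, req
typing: ill-typed: applying a non-function (Q)
ordered ✗ (the type mismatch rejects it)
linear ✗ (not simply typable)
affine ✗ (fails simple typing)
relevant ✗ (a type mismatch blocks all five)
unrestricted ✗ (the type mismatch rejects it)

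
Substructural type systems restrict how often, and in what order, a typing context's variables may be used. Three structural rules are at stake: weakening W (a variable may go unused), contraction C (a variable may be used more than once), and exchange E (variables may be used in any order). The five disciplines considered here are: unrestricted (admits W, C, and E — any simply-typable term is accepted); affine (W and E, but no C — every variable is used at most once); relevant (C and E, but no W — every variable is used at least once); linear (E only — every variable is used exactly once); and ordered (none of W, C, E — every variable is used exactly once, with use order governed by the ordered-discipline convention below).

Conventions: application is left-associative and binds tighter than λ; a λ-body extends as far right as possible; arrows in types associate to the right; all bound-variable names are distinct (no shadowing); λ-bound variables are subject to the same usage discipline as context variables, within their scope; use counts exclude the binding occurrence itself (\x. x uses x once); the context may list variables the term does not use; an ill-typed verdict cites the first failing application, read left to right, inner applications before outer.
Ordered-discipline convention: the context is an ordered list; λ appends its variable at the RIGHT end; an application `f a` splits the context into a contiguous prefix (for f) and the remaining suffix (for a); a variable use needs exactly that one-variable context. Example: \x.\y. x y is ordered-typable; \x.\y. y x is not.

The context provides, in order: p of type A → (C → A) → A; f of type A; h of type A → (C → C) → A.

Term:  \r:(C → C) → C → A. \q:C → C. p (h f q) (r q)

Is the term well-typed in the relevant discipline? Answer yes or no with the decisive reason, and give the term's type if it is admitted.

yes — p, f, h, r, q: all used, weakening unneeded; term : ((C → C) → C → A) → (C → C) → A
usage: p: 1×; f: 1×; h: 1×; r (bound): 1×; q (bound): 2×
use order (left to right): p, h, f, q, r, q
typing: the term checks, with type ((C → C) → C → A) → (C → C) → A
across the five disciplines: ordered ✗ | linear ✗ | affine ✗ | relevant ✓ | unrestricted ✓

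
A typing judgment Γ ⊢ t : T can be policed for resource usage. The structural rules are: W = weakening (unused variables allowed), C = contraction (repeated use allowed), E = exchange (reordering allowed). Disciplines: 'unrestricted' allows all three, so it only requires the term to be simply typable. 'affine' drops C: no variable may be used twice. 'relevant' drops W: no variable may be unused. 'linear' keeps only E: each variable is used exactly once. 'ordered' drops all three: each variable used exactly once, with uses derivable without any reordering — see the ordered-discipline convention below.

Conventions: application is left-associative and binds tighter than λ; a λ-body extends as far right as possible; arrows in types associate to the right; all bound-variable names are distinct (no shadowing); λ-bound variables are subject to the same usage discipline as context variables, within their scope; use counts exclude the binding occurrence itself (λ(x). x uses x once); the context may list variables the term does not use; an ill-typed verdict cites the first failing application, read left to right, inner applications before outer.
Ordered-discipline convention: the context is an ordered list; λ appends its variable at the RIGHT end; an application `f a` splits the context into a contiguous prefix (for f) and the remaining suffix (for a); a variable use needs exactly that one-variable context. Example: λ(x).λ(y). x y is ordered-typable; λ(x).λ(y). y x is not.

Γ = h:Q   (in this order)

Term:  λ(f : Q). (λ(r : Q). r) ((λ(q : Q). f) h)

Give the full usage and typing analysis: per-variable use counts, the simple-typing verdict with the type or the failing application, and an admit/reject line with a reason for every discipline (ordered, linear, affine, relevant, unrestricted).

variable uses: h ×1; f (bound) ×1; r (bound) ×1; q (bound) ×0
order of uses: r, f, h
typing: well-typed — term : Q → Q
ordered ✗ (q left unused)
linear ✗ (q left unused)
affine ✓ (at most one use each (h, f, r, q))
relevant ✗ (q left unused)
unrestricted ✓ (well-typed at Q → Q; no restrictions here)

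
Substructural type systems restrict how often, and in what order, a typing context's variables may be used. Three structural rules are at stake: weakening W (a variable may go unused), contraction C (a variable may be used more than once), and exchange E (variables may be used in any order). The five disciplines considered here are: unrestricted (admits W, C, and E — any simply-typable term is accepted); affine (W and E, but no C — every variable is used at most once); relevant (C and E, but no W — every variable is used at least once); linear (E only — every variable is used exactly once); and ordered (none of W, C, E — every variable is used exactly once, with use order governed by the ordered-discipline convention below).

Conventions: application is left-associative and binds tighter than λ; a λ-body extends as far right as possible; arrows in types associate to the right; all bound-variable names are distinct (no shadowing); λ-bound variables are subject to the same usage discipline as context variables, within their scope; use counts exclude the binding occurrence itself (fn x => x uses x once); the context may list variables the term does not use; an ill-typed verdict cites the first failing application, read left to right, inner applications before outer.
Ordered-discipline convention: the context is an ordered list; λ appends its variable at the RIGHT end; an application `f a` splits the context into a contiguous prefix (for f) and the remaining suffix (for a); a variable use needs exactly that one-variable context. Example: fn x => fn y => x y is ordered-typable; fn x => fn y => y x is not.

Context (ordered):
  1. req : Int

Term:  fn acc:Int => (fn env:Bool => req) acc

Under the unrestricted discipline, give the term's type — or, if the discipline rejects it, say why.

not well-typed under unrestricted — not simply typable
counts: req=1; acc (λ-bound)=1; env (λ-bound)=0
use order (left to right): req, acc
typing: ill-typed: an application expects Bool but receives Int
all disciplines: ordered ✗ | linear ✗ | affine ✗ | relevant ✗ | unrestricted ✗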